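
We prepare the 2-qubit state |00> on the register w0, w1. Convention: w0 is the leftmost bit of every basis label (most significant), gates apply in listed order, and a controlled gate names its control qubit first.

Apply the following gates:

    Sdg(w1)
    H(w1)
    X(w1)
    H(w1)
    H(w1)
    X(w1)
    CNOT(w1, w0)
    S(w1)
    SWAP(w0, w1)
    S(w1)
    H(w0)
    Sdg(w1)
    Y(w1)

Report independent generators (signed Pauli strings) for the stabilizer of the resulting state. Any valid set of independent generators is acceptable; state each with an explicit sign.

The stabilizer group can be generated by -XZ, +ZY, among other valid generating sets.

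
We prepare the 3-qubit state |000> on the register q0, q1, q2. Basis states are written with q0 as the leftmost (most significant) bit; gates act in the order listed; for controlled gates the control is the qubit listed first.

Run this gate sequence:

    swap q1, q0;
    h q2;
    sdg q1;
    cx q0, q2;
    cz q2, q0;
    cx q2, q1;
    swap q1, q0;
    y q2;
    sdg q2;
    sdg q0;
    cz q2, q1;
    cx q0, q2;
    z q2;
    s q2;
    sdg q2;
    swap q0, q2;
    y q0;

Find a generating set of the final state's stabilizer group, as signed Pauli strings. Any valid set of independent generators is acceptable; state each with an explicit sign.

The stabilizer group can be generated by -IIX, +ZII, +IZI, among other valid generating sets.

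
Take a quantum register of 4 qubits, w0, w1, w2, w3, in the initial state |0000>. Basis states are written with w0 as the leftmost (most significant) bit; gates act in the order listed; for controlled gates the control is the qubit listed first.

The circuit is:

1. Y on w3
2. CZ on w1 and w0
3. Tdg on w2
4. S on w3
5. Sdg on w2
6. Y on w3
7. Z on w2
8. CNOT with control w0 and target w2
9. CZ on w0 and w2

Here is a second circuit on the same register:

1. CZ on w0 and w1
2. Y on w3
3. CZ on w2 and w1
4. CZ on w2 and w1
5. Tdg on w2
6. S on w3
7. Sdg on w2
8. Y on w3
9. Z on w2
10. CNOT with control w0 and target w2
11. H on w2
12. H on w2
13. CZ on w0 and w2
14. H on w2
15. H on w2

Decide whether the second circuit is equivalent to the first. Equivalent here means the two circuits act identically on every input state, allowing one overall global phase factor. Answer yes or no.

Yes: on every input state the two circuits agree up to one overall phase factor.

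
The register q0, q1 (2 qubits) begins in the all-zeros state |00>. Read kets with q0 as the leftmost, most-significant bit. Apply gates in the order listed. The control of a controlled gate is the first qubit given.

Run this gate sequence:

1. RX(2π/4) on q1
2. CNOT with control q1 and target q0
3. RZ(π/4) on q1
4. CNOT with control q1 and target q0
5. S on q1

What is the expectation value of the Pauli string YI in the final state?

The observable YI averages to 0.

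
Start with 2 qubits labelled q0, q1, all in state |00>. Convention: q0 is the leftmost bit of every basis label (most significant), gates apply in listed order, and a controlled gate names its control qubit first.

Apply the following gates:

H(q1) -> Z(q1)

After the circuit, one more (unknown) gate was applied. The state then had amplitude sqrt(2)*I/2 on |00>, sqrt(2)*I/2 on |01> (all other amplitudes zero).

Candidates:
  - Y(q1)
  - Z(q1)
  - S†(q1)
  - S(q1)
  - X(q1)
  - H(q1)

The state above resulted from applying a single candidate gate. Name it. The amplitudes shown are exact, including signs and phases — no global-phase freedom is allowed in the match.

The unique candidate consistent with the amplitudes is Y(q1).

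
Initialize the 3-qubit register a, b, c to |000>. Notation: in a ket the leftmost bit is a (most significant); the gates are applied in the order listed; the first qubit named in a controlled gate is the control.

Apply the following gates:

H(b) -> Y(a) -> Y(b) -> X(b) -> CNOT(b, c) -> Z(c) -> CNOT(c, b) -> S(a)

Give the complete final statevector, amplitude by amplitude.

The resulting statevector has amplitude -sqrt(2)*I/2 on |100>, -sqrt(2)*I/2 on |101>, and 0 on every other basis state.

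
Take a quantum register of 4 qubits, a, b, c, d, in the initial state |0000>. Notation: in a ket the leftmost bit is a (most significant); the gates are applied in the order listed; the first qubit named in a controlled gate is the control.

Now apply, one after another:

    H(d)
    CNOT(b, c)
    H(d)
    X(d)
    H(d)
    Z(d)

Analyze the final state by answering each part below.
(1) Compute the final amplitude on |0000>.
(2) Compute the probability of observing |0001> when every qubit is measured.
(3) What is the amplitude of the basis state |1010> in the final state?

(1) The amplitude on |0000> is sqrt(2)/2. Key observation: gates 3-6 undo each other exactly, leaving only the rest of the circuit to track.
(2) A full measurement returns |0001> with probability 1/2.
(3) |1010> carries amplitude 0 in the final state.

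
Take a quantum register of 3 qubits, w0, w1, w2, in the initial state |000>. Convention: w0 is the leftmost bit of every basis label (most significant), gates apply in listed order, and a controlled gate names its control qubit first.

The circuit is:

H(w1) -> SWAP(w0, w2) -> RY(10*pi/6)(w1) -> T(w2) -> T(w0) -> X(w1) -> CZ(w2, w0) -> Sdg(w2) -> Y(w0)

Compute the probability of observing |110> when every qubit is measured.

A full measurement returns |110> with probability sqrt(3)/4 + 1/2.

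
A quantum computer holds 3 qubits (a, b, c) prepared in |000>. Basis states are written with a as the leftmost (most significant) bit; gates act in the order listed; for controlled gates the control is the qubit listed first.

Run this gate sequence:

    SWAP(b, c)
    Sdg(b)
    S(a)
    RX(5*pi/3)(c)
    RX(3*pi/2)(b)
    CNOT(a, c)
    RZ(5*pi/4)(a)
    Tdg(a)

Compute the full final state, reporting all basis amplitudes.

The final amplitudes are -sqrt(6)*exp(3*I*pi/8)/4 on |000>, -sqrt(2)*exp(7*I*pi/8)/4 on |001>, -sqrt(6)*exp(7*I*pi/8)/4 on |010>, sqrt(2)*exp(3*I*pi/8)/4 on |011>, 0 on |100>, 0 on |101>, 0 on |110>, 0 on |111>.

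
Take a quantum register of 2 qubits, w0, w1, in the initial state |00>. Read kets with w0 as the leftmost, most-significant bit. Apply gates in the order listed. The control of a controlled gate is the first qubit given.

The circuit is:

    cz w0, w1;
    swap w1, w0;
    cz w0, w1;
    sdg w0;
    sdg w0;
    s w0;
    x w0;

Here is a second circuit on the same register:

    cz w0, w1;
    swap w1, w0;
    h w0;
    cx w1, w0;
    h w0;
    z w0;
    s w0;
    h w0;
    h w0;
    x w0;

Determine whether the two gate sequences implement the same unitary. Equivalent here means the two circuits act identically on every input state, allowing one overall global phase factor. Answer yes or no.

Yes, they are equivalent — the unitaries differ by at most a global phase.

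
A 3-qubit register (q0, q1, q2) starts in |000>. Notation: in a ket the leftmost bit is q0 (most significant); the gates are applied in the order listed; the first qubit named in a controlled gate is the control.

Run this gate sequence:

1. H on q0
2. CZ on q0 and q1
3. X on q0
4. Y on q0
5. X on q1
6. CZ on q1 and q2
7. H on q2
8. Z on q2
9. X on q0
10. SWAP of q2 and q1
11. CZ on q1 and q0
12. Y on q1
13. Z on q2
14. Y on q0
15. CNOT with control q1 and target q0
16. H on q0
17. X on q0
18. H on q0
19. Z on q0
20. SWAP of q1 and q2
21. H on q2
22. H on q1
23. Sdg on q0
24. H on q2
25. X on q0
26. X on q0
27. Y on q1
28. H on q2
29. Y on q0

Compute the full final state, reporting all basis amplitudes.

After the circuit, the state carries amplitude 1/2 on |000>, 0 on |001>, 1/2 on |010>, 0 on |011>, 0 on |100>, I/2 on |101>, 0 on |110>, I/2 on |111>. Key observation: the block from step 16 through step 19 cancels to the identity and can be dropped.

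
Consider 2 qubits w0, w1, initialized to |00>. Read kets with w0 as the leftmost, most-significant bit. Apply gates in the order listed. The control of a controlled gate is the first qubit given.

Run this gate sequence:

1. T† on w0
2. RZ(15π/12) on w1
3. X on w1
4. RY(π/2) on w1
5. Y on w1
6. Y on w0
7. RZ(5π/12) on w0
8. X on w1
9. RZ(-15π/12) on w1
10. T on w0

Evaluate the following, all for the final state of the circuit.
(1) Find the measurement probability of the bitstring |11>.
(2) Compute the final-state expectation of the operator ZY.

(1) The probability of measuring |11> is 1/2.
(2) The expectation value of ZY is -sqrt(2)/2.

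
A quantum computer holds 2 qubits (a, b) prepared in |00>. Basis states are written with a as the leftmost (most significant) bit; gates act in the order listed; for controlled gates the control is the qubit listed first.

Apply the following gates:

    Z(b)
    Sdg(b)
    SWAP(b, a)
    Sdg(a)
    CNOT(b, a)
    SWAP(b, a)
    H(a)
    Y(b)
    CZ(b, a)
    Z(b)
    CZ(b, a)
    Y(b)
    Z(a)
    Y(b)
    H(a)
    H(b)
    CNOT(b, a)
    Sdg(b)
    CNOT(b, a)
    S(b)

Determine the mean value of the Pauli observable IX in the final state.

In the final state, IX has expectation -1.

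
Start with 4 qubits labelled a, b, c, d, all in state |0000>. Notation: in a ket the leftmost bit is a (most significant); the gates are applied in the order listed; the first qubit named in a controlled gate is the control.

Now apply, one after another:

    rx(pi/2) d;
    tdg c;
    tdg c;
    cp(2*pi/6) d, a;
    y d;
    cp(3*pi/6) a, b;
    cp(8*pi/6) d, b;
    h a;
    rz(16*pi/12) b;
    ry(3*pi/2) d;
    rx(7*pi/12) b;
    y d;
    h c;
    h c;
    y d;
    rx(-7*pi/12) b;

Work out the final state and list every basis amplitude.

The resulting statevector has amplitude sqrt(2)*(-1 + I)*exp(I*pi/3)/4 on |0000>, sqrt(2)*(1 + I)*exp(I*pi/3)/4 on |0001>, sqrt(2)*(-1 + I)*exp(I*pi/3)/4 on |1000>, sqrt(2)*(1 + I)*exp(I*pi/3)/4 on |1001>, and 0 on every other basis state. Key observation: the block from step 11 through step 16 cancels to the identity and can be dropped.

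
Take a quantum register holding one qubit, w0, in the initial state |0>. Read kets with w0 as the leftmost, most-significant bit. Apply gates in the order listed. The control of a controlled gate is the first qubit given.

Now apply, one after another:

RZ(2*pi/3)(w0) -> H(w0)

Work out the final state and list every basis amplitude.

The final amplitudes are -sqrt(2)*exp(2*I*pi/3)/2 on |0>, -sqrt(2)*exp(2*I*pi/3)/2 on |1>.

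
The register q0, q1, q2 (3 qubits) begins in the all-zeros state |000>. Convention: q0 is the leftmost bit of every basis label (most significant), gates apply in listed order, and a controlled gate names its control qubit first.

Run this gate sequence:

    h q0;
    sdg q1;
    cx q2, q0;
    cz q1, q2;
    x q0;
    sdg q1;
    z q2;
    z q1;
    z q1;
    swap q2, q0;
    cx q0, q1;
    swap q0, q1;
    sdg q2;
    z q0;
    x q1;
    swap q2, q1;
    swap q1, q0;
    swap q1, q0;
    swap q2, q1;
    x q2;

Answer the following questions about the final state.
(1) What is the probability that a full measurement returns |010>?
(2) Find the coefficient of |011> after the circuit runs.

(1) Outcome |010> occurs with probability 1/2.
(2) The final state's coefficient on |011> equals sqrt(2)/2.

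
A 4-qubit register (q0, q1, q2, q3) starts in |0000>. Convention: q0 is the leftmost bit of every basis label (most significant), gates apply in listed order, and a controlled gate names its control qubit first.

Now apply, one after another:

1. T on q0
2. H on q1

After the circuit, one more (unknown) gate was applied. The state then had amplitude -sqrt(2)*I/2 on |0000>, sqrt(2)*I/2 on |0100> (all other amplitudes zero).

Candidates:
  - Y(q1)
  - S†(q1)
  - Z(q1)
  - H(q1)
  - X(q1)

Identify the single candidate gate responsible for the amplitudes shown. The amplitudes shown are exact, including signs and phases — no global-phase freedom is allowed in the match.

The applied gate was Y(q1).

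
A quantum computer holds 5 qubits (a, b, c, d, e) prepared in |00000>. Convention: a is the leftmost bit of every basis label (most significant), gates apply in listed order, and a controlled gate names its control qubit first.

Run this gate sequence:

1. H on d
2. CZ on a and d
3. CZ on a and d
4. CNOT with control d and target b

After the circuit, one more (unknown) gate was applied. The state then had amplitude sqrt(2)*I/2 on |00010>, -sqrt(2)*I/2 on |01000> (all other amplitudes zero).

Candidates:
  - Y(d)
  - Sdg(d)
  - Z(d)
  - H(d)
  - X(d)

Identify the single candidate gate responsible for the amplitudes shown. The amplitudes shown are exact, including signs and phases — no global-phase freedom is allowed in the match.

The unique candidate consistent with the amplitudes is Y(d). Key observation: the block from step 2 through step 3 cancels to the identity and can be dropped.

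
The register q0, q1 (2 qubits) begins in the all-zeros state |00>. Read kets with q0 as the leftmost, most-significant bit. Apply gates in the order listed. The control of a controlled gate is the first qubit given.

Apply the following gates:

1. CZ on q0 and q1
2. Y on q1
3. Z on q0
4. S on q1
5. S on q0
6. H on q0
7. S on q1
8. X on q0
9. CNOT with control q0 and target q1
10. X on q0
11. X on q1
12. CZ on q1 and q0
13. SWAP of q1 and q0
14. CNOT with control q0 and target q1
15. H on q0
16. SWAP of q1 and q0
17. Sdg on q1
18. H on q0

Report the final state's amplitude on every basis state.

The resulting statevector has amplitude -sqrt(2)*I/2 on |00>, 0 on |01>, sqrt(2)*I/2 on |10>, 0 on |11>.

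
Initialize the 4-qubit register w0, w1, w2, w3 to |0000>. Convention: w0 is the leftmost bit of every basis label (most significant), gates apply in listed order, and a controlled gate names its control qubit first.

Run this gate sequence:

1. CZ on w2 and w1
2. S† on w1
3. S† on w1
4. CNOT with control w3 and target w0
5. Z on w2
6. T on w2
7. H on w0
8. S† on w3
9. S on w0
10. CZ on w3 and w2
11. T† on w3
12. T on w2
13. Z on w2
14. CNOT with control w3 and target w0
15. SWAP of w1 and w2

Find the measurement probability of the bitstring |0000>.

A full measurement returns |0000> with probability 1/2.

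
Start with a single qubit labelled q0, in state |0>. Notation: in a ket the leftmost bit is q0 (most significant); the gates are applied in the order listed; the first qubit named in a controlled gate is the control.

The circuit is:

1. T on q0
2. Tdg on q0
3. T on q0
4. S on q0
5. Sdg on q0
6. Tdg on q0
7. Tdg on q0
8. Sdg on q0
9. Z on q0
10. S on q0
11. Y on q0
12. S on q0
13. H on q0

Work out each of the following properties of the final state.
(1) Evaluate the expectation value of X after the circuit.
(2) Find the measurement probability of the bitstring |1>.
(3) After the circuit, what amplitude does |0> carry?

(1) The observable X averages to -1. Key observation: gates 4-5 undo each other exactly, leaving only the rest of the circuit to track.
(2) A full measurement returns |1> with probability 1/2.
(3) |0> carries amplitude -sqrt(2)/2 in the final state.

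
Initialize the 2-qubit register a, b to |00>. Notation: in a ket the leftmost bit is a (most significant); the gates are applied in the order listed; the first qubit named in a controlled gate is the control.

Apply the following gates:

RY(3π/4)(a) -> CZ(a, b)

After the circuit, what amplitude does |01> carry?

The final state's coefficient on |01> equals 0.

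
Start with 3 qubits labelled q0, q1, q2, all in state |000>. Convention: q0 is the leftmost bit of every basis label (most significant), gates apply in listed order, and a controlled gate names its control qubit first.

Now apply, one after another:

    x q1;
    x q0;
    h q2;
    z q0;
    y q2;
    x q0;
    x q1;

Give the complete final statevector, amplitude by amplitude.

The resulting statevector has amplitude sqrt(2)*I/2 on |000>, -sqrt(2)*I/2 on |001>, and 0 on every other basis state.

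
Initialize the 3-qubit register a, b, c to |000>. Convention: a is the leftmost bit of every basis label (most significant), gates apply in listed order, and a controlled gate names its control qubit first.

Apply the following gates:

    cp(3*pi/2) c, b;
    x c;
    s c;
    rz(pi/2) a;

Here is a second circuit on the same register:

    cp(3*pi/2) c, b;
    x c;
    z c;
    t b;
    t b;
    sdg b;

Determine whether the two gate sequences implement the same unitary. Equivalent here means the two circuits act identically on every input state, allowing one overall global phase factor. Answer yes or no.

No: there is an input state on which the two circuits produce genuinely different outputs (not merely differing by a phase).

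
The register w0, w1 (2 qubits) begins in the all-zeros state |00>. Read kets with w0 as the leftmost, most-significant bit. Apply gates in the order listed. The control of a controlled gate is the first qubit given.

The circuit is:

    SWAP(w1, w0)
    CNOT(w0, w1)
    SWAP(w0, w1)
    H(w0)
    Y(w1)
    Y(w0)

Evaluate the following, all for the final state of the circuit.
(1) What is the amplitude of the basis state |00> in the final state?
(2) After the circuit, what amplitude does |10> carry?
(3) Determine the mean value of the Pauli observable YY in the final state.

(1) |00> carries amplitude 0 in the final state.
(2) The final state's coefficient on |10> equals 0.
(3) The expectation value of YY is 0.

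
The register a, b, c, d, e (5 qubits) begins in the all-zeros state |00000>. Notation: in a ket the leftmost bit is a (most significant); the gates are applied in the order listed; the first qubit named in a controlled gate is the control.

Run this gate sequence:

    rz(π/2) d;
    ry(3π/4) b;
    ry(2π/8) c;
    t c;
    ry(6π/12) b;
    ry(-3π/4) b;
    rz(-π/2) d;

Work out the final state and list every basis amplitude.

After the circuit, the state carries amplitude sqrt(2*sqrt(2) + 4)/4 on |00000>, sqrt(4 - 2*sqrt(2))*exp(I*pi/4)/4 on |00100>, sqrt(2*sqrt(2) + 4)/4 on |01000>, sqrt(4 - 2*sqrt(2))*exp(I*pi/4)/4 on |01100>, and 0 on every other basis state.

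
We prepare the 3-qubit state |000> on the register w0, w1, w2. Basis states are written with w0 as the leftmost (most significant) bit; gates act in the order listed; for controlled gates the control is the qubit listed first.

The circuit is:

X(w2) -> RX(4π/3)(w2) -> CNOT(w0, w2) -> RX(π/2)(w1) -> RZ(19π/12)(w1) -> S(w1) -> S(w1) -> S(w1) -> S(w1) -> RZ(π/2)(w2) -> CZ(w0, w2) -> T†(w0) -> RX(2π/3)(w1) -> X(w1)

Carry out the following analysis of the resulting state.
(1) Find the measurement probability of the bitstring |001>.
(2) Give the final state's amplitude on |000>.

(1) Outcome |001> occurs with probability -sqrt(6)/64 + 3*sqrt(2)/64 + 1/8. Key observation: gates 6-9 undo each other exactly, leaving only the rest of the circuit to track.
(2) |000> carries amplitude (-sqrt(6) - 3*sqrt(2)*exp(5*I*pi/12))*exp(13*I*pi/24)/8 in the final state.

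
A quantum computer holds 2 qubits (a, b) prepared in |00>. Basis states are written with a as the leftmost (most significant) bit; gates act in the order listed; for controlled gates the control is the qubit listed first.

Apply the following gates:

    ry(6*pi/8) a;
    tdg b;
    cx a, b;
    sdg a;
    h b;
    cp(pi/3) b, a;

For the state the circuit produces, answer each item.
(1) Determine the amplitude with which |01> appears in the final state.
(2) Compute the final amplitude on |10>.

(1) |01> carries amplitude sqrt(4 - 2*sqrt(2))/4 in the final state.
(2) |10> carries amplitude -I*sqrt(2*sqrt(2) + 4)/4 in the final state.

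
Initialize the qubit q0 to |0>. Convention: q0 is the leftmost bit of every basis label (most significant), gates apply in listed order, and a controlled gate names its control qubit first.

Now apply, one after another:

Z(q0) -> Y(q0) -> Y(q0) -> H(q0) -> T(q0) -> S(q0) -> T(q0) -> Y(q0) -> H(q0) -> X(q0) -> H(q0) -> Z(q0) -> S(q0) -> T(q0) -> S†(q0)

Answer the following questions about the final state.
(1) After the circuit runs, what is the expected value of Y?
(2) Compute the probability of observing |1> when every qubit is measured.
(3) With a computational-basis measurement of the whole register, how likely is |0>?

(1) The expectation value of Y is sqrt(2)/2. Key observation: the block from step 9 through step 12 cancels to the identity and can be dropped.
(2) A full measurement returns |1> with probability 1/2.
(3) The probability of measuring |0> is 1/2.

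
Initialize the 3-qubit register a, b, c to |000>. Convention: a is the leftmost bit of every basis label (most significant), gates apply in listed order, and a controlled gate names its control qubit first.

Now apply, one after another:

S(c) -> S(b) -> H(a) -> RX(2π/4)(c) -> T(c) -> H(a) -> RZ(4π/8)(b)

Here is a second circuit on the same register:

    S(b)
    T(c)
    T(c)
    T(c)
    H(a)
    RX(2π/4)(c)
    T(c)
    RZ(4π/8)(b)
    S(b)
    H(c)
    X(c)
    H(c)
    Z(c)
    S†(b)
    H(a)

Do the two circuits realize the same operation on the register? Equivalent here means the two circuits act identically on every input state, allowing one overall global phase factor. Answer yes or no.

No, they are not equivalent — no single phase factor reconciles the two unitaries.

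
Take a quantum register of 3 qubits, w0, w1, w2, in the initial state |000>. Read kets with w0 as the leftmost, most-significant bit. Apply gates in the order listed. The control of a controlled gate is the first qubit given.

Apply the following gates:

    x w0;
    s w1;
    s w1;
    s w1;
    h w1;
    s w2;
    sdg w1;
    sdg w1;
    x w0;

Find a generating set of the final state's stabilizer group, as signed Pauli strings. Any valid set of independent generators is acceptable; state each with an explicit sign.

The stabilizer group can be generated by -IXI, +ZII, +IIZ, among other valid generating sets.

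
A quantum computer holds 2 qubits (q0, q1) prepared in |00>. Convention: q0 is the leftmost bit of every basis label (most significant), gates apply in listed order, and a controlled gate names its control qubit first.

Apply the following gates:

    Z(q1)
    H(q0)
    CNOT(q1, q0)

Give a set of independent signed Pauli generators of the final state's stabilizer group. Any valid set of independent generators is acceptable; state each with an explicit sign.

The final state is stabilized by the group generated by +XI, +IZ; other independent generating sets are equally valid.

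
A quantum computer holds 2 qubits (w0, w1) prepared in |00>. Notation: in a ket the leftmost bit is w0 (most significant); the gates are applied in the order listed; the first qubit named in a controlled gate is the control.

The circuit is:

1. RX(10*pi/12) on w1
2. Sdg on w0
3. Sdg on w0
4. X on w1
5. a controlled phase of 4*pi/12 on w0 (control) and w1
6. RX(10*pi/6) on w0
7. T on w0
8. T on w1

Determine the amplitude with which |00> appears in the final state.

The amplitude on |00> is I*(sqrt(6) + 3*sqrt(2))/8.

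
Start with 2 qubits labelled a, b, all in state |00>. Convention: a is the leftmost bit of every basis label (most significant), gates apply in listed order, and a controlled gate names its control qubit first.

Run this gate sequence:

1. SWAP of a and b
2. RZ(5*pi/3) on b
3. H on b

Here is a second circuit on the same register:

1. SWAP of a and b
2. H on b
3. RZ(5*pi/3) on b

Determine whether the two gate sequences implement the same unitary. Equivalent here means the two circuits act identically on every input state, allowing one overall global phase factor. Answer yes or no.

No — the two circuits implement different unitaries, even allowing a global phase.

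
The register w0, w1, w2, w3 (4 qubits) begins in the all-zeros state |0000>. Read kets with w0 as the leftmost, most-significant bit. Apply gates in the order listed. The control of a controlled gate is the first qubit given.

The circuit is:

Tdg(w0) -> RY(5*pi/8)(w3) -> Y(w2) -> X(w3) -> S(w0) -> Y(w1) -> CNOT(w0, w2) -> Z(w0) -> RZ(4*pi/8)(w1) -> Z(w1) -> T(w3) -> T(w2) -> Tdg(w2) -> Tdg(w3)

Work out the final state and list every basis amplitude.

The resulting statevector has amplitude exp(I*pi/4)*sin(5*pi/16) on |0110>, exp(I*pi/4)*cos(5*pi/16) on |0111>, and 0 on every other basis state. Key observation: gates 11-14 undo each other exactly, leaving only the rest of the circuit to track.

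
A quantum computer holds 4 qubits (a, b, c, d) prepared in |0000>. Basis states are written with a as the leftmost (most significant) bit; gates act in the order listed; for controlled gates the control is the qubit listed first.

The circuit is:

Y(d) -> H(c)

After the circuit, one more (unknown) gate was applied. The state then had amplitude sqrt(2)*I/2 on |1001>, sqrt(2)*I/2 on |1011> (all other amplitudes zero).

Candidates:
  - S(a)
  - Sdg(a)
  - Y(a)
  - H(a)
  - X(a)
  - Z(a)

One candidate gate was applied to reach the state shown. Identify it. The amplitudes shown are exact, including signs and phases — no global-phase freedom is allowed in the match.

The applied gate was X(a).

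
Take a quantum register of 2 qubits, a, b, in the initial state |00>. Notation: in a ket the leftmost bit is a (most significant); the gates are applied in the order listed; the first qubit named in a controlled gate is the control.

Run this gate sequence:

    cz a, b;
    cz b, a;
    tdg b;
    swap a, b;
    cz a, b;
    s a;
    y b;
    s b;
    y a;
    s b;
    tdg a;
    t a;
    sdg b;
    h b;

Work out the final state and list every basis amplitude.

The final amplitudes are 0 on |00>, 0 on |01>, -sqrt(2)*I/2 on |10>, sqrt(2)*I/2 on |11>. Key observation: steps 10-13 multiply out to the identity, so the circuit reduces to the remaining gates.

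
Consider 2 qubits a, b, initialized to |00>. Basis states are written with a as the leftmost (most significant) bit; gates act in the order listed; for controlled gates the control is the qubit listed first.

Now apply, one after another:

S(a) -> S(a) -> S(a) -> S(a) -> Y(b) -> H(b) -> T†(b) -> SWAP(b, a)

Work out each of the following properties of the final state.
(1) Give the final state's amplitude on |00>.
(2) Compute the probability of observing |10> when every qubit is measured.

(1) The final state's coefficient on |00> equals sqrt(2)*I/2. Key observation: the block from step 1 through step 4 cancels to the identity and can be dropped.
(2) Outcome |10> occurs with probability 1/2.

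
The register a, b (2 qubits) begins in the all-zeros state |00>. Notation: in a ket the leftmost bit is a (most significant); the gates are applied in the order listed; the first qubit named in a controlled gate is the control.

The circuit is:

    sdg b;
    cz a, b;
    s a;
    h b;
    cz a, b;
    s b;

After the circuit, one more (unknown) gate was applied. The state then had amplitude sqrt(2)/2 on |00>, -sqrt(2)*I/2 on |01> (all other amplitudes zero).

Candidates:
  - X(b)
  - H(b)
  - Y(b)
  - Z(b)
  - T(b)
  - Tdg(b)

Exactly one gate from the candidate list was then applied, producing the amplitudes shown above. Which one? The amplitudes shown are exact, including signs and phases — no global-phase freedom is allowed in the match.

The unique candidate consistent with the amplitudes is Z(b).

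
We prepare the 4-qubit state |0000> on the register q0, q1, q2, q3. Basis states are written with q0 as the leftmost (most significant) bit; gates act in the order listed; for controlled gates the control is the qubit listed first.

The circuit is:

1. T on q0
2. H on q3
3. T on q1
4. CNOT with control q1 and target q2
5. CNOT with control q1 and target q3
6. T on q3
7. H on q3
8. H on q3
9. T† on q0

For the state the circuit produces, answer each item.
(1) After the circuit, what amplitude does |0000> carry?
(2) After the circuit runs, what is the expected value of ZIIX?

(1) The amplitude on |0000> is sqrt(2)/2.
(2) The observable ZIIX averages to sqrt(2)/2.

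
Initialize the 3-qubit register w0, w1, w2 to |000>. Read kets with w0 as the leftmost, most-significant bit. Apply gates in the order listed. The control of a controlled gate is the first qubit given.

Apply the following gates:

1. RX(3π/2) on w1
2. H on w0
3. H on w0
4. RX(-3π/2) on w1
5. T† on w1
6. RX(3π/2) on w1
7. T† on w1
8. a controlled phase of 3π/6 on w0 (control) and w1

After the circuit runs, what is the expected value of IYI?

The observable IYI averages to sqrt(2)/2.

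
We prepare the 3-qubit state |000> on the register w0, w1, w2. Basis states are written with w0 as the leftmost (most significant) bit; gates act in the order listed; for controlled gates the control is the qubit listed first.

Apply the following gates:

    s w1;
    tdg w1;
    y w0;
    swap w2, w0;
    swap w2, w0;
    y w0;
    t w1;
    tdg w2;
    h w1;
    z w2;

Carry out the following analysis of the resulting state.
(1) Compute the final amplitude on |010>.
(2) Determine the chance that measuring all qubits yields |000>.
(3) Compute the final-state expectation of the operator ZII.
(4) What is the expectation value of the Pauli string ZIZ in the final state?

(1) The amplitude on |010> is sqrt(2)/2. Key observation: gates 2-7 undo each other exactly, leaving only the rest of the circuit to track.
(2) Outcome |000> occurs with probability 1/2.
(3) The expectation value of ZII is 1.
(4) The expectation value of ZIZ is 1.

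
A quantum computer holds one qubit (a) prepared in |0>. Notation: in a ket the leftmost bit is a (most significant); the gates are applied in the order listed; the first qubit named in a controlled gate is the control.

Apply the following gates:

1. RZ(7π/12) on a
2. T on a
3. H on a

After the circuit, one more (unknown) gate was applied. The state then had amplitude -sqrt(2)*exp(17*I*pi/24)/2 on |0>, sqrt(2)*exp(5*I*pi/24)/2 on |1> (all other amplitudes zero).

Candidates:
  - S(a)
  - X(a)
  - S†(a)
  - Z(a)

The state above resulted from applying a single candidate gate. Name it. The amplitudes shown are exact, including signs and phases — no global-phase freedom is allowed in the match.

The applied gate was S(a).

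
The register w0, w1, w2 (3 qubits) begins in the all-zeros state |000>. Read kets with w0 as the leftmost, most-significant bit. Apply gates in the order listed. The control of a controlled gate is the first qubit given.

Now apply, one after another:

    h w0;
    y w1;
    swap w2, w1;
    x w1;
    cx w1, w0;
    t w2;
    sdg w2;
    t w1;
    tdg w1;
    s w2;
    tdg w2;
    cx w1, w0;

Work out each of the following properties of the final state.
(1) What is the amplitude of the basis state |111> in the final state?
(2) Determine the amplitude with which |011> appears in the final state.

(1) The amplitude on |111> is sqrt(2)*I/2. Key observation: gates 5-12 undo each other exactly, leaving only the rest of the circuit to track.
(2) The amplitude on |011> is sqrt(2)*I/2.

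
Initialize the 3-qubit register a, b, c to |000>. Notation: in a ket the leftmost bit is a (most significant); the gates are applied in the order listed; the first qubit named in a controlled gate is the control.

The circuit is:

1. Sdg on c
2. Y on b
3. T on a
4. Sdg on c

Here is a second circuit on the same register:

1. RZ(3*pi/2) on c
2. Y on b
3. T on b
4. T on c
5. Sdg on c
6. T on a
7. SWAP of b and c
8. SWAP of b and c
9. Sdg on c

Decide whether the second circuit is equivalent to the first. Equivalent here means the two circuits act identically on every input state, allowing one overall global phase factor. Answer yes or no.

No — the two circuits implement different unitaries, even allowing a global phase.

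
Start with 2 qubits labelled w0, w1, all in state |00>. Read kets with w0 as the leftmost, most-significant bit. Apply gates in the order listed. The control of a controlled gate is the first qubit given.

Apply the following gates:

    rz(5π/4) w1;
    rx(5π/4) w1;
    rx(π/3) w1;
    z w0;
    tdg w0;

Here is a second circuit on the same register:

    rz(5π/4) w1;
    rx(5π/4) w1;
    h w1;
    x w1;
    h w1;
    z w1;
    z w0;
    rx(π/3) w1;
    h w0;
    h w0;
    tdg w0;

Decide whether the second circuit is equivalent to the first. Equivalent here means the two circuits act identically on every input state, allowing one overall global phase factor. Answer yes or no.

Yes — the two circuits implement the same unitary up to a global phase.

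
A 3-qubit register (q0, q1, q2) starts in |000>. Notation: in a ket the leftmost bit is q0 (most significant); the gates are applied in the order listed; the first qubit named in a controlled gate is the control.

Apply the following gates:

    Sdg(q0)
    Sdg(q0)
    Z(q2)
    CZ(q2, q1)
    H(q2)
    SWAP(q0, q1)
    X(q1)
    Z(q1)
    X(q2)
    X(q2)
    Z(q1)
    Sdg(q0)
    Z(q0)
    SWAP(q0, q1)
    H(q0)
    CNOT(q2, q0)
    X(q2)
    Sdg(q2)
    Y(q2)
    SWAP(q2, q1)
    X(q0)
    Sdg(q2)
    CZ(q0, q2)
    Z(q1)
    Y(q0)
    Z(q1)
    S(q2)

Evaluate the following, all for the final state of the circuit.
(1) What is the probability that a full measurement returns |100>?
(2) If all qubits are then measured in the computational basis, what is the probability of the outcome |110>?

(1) Outcome |100> occurs with probability 1/4. Key observation: gates 8-11 undo each other exactly, leaving only the rest of the circuit to track.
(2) The probability of measuring |110> is 1/4.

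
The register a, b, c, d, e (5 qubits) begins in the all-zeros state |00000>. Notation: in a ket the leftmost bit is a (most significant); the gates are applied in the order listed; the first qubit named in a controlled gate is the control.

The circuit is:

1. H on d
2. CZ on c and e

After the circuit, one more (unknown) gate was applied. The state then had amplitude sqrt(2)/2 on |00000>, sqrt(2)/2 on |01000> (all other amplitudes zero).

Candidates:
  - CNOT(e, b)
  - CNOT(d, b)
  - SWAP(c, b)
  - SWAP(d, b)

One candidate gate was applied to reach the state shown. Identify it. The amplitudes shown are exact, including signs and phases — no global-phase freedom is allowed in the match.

It was SWAP(d, b) that produced the state shown.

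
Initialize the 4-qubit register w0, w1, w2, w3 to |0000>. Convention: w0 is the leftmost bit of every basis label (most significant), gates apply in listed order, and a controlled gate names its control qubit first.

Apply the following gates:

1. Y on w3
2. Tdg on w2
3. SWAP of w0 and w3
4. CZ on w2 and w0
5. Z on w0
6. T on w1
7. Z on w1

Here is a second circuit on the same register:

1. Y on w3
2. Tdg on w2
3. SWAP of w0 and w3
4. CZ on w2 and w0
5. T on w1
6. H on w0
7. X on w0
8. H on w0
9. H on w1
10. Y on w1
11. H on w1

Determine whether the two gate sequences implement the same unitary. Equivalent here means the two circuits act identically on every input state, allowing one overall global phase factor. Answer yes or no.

No, they are not equivalent — no single phase factor reconciles the two unitaries.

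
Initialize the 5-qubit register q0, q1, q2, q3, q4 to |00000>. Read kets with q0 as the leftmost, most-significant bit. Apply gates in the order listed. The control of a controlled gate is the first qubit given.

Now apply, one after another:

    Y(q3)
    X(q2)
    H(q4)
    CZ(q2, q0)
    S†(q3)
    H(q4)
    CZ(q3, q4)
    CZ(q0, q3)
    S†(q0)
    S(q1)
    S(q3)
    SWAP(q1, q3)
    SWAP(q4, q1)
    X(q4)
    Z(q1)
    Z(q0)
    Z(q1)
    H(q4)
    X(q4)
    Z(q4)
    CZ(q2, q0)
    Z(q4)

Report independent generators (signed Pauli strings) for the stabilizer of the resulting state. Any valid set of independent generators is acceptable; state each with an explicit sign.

One valid set of independent stabilizer generators is +IIIIX, +ZIIII, +IZIII, -IIZII, +IIIZI (any independent generating set of the same group is equally correct).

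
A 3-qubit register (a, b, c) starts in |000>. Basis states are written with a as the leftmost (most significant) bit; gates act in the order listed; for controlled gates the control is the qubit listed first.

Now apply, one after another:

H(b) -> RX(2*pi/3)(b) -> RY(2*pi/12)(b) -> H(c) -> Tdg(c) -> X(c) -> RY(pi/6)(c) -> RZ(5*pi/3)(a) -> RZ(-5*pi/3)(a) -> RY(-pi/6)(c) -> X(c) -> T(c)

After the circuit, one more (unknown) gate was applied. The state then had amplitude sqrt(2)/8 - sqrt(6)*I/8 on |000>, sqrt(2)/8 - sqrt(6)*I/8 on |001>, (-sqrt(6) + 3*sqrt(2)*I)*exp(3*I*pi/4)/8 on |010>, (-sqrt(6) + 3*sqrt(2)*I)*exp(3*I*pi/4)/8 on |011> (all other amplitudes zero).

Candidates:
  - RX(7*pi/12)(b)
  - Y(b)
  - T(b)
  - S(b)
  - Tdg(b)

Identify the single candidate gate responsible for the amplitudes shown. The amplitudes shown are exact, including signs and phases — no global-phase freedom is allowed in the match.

It was Tdg(b) that produced the state shown.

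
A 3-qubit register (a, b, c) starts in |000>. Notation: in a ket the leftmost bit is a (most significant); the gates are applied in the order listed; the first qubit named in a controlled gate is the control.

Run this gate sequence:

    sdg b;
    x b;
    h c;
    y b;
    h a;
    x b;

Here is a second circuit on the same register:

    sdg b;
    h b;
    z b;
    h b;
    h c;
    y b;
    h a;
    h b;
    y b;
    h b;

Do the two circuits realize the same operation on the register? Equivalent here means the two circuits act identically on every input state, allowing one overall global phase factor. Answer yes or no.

No: there is an input state on which the two circuits produce genuinely different outputs (not merely differing by a phase).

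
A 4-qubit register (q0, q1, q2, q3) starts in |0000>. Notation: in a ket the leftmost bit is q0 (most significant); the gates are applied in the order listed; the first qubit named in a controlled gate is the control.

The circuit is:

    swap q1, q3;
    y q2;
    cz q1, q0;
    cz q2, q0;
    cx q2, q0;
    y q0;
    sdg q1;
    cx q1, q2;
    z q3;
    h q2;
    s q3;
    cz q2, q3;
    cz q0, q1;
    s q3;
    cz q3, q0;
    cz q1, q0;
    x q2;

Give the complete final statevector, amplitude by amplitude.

The final amplitudes are -sqrt(2)/2 on |0000>, sqrt(2)/2 on |0010>, and 0 on every other basis state.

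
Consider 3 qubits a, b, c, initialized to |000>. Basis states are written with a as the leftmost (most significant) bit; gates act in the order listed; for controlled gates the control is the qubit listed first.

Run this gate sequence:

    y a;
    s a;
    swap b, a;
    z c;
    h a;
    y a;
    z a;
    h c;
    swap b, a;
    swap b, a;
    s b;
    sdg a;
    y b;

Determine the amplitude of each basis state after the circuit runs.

After the circuit, the state carries amplitude I/2 on |000>, I/2 on |001>, 0 on |010>, 0 on |011>, 1/2 on |100>, 1/2 on |101>, 0 on |110>, 0 on |111>.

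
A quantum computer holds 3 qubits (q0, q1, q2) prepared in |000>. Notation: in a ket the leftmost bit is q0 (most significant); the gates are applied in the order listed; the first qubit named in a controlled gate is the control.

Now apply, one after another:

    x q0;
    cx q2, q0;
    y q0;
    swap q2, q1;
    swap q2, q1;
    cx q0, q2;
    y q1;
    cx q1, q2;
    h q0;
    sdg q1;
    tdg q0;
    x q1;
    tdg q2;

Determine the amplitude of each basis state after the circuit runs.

After the circuit, the state carries amplitude -sqrt(2)*exp(I*pi/4)/2 on |001>, -sqrt(2)/2 on |101>, and 0 on every other basis state.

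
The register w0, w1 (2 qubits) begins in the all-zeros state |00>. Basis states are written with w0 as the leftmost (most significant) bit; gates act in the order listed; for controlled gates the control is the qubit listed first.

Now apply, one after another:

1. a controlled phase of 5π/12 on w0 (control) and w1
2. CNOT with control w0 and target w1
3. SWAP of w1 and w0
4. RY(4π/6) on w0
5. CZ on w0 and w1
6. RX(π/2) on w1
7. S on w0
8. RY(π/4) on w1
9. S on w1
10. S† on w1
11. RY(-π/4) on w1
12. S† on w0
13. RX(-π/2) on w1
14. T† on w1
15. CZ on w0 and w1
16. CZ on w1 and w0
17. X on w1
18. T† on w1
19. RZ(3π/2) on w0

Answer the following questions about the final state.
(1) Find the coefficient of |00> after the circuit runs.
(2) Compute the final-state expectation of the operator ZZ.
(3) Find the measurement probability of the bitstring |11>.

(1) The final state's coefficient on |00> equals 0. Key observation: steps 6-13 multiply out to the identity, so the circuit reduces to the remaining gates.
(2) The expectation value of ZZ is 1/2.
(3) The probability of measuring |11> is 3/4.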